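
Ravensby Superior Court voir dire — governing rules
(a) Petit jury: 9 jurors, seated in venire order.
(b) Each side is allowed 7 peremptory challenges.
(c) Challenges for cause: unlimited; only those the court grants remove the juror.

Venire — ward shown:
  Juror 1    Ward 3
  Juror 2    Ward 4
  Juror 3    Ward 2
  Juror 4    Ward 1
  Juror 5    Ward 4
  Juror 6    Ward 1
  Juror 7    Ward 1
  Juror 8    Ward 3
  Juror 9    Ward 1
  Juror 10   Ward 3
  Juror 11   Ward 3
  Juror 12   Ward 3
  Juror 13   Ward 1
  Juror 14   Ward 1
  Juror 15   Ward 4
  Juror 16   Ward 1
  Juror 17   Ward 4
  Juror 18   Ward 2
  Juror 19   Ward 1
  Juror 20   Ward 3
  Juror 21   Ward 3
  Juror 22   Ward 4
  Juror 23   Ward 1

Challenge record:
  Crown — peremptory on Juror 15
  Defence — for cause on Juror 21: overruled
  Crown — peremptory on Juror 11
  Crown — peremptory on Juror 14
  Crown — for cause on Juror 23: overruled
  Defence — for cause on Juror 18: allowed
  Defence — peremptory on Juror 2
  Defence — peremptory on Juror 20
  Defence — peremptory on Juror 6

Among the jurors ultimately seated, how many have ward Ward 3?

4

Removed: #2, #6, #11, #14, #15, #18, #20.
Seated jurors 1–9: #1, #3, #4, #5, #7, #8, #9, #10, #12.
Of those, in Ward 3: #1, #8, #10, #12 → 4.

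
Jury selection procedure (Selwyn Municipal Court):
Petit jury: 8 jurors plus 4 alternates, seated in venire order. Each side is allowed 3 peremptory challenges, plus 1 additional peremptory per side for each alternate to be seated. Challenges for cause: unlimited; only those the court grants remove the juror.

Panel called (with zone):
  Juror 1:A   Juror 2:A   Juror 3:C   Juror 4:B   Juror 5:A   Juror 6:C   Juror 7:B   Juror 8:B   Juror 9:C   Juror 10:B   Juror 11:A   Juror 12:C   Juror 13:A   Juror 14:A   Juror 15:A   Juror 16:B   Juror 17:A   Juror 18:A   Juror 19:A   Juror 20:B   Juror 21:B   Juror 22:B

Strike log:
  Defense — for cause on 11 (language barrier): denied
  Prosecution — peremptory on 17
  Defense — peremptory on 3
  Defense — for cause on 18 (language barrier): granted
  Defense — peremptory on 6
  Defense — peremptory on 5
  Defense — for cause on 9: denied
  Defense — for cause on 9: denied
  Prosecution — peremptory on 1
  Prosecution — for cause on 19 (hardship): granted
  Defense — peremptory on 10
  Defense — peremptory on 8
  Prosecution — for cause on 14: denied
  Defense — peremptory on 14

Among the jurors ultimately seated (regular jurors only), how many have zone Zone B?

2

Removed: #1, #3, #5, #6, #8, #10, #14, #17, #18, #19.
Seated jurors 1–8: #2, #4, #7, #9, #11, #12, #13, #15 (alternates #16, #20, #21, #22 not counted).
Of those, in Zone B: #4, #7 → 2.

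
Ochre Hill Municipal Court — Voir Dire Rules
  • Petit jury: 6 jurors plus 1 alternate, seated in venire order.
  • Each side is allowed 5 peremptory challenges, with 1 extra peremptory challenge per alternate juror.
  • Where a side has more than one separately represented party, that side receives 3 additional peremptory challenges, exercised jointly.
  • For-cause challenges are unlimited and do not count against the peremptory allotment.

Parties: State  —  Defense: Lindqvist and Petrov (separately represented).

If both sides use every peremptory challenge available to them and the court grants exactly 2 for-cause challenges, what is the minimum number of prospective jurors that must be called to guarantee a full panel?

24

Seats to fill: 6 + 1 alternates = 7.
Peremptories — State: 5 + 1×1 = 6; Defense: 5 + 1×1 + 3 = 9; total 15.
For-cause removals: 2.
Minimum venire: 7 + 15 + 2 = 24.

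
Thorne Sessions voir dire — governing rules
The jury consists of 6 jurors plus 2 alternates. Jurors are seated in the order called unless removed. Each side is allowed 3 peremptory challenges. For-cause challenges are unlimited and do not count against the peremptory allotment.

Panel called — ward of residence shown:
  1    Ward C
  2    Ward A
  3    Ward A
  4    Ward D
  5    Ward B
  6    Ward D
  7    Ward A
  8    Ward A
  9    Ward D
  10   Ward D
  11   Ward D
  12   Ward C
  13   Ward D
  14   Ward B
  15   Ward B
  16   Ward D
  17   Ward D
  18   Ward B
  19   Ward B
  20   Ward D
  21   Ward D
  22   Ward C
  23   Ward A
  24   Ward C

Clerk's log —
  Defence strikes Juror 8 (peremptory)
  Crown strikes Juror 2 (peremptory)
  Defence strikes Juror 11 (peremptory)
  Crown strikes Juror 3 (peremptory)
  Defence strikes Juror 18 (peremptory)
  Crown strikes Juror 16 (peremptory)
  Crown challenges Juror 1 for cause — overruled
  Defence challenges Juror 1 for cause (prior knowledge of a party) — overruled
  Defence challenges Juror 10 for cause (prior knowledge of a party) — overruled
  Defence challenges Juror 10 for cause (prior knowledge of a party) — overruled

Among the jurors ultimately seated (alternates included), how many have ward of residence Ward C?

2

Removed: #2, #3, #8, #11, #16, #18.
Seated (8 incl. alternates): #1, #4, #5, #6, #7, #9, #10, #12.
Of those, in Ward C: #1, #12 → 2.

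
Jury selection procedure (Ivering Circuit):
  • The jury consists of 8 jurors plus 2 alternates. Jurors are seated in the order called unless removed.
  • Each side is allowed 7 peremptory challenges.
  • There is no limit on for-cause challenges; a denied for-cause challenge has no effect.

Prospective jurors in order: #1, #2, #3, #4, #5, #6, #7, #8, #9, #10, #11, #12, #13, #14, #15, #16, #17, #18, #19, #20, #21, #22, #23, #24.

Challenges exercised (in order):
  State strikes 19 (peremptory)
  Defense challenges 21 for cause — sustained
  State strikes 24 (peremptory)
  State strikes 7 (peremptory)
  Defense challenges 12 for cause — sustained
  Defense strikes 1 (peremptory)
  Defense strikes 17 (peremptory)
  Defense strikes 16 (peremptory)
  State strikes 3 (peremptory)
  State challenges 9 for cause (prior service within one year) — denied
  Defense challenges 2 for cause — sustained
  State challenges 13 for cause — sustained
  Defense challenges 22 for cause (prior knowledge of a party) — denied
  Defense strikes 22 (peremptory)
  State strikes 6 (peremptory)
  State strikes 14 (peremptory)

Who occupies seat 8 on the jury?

Removed: #1, #2, #3, #6, #7, #12, #13, #14, #16, #17, #19, #21, #22, #24. (#9 stays — for-cause denied.)
Seating in order: seats 1–8 → #4, #5, #8, #9, #10, #11, #15, #18; alternates → #20, #23.
So seat 8 is #18.

18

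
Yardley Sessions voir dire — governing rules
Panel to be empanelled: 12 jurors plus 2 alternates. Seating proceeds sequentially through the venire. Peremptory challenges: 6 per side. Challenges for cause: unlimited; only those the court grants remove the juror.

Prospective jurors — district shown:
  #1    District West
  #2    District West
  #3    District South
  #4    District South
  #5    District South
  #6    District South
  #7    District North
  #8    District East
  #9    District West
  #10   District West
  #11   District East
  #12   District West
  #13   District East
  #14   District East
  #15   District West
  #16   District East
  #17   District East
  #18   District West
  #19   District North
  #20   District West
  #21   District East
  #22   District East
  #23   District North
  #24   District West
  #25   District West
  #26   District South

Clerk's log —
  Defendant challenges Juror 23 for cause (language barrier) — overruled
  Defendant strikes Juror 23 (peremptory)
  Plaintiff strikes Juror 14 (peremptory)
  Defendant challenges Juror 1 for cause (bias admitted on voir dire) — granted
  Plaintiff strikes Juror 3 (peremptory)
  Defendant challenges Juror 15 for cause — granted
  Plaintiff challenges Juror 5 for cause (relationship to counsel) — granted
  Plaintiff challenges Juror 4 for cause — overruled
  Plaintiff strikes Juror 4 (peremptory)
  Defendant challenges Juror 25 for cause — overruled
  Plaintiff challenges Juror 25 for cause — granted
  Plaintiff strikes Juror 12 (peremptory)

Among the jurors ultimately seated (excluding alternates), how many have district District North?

2

Removed: #1, #3, #4, #5, #12, #14, #15, #23, #25.
Seated jurors 1–12: #2, #6, #7, #8, #9, #10, #11, #13, #16, #17, #18, #19 (alternates #20, #21 not counted).
Of those, in District North: #7, #19 → 2.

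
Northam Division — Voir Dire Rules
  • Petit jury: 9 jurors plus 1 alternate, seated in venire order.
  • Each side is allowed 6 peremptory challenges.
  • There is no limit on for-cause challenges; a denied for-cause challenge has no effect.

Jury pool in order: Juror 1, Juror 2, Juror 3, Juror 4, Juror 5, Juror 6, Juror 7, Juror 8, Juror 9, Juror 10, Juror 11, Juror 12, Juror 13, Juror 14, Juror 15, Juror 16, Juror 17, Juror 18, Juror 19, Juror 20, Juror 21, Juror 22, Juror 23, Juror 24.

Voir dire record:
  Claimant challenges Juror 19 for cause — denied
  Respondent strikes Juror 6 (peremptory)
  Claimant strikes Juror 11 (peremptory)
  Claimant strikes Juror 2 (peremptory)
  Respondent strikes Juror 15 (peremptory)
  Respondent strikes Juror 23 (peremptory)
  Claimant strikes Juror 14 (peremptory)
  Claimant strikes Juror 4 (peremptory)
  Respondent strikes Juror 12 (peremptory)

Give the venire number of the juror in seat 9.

16

Removed: #2, #4, #6, #11, #12, #14, #15, #23. (#19 stays — for-cause denied.)
Filling seats in venire order through position 9: #1, #3, #5, #7, #8, #9, #10, #13, #16.
So seat 9 is #16.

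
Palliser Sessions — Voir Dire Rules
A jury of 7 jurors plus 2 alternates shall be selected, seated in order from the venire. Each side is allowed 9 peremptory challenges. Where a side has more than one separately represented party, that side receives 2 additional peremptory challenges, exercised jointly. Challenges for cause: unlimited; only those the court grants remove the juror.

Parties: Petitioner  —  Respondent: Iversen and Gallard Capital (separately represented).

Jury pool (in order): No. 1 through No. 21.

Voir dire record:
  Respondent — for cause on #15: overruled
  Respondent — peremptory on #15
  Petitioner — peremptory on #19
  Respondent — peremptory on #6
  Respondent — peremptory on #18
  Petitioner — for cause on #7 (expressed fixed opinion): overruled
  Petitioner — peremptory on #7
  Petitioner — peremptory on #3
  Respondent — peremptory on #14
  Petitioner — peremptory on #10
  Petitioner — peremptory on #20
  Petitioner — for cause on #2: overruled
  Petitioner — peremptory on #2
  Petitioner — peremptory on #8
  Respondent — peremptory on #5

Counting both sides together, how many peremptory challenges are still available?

8

Petitioner allotment: 9. Respondent allotment: 9 base + 2 multi-party = 11.
Petitioner peremptories used: #19, #7, #3, #10, #20, #2, #8 — 7 (for-cause on #7, #2 don't count).
Respondent peremptories used: #15, #6, #18, #14, #5 — 5 (the for-cause on #15 doesn't count).
Remaining: (9 − 7) + (11 − 5) = 8.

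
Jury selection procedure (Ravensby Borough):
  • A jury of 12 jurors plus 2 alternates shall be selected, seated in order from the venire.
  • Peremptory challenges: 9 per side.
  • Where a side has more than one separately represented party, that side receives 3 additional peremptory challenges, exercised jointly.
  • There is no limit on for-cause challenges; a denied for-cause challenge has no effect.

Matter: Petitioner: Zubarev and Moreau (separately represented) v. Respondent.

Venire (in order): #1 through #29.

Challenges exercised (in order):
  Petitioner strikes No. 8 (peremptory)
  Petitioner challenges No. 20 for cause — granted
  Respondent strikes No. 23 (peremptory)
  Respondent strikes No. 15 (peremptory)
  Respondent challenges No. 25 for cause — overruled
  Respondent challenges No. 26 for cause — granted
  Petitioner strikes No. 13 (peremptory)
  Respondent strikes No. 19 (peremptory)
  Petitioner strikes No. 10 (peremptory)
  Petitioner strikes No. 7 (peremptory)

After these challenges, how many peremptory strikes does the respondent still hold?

6

Respondent allotment: 9.
Respondent peremptories used: #23, #15, #19 — 3 (for-cause on #25, #26 don't count).
Remaining: 9 − 3 = 6.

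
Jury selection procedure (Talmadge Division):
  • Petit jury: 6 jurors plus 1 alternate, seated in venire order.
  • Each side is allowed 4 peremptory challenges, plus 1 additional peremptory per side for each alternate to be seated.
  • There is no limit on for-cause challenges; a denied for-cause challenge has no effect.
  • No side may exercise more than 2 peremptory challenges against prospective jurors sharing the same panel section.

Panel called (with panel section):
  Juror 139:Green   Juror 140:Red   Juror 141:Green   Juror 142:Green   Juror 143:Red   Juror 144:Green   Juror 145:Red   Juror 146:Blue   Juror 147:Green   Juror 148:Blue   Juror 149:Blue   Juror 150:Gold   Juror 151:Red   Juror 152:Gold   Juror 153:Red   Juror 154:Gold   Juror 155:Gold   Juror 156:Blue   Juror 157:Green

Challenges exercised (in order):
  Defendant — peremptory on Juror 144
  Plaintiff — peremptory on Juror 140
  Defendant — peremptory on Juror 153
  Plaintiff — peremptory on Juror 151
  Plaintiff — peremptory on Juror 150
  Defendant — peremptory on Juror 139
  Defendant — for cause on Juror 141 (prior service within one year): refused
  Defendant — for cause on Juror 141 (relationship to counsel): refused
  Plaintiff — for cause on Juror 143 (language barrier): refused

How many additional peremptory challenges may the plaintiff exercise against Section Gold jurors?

Plaintiff peremptories so far: #140, #151, #150 — 3 of 5 used, 2 left overall.
Against Section Gold: #150 — 1 used; per-section cap 2 leaves 1.
Binding limit: min(2, 1) = 1.

1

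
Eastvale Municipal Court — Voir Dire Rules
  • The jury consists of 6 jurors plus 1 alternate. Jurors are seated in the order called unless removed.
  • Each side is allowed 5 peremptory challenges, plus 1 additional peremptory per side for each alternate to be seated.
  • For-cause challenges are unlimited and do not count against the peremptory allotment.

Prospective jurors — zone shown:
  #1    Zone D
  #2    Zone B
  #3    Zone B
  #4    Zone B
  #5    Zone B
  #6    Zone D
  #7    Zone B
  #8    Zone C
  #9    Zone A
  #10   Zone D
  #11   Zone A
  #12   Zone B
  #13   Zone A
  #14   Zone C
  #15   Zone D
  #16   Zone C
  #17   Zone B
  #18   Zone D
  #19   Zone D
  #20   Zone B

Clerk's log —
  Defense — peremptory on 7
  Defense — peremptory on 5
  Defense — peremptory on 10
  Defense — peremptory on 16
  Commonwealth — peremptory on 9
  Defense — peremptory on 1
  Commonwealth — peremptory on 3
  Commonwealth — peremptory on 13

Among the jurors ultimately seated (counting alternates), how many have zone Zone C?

Removed: #1, #3, #5, #7, #9, #10, #13, #16.
Seated (7 incl. alternates): #2, #4, #6, #8, #11, #12, #14.
Of those, in Zone C: #8, #14 → 2.

2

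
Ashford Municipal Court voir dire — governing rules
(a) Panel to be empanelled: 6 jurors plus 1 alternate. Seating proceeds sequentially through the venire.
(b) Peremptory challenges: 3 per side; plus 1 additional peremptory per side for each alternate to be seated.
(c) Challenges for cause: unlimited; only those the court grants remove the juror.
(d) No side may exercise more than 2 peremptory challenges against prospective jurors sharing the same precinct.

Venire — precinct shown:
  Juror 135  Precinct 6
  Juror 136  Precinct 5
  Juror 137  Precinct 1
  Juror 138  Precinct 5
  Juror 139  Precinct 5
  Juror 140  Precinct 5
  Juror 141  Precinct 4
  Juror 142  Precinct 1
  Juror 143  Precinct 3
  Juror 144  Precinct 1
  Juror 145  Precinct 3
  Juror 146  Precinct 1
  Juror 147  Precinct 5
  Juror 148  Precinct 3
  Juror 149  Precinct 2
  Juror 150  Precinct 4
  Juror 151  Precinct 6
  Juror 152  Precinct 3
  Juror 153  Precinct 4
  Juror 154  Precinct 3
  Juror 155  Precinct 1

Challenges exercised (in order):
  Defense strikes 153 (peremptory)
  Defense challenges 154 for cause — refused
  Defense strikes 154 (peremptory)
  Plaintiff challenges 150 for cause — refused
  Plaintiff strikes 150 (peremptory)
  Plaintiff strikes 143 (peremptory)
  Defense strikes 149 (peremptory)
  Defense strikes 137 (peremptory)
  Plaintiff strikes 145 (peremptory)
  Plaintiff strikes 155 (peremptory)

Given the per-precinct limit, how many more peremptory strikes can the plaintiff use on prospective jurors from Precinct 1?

0

Plaintiff peremptories so far: #150, #143, #145, #155 — 4 of 4 used, 0 left overall.
Against Precinct 1: #155 — 1 used; per-precinct cap 2 leaves 1.
Binding limit: min(0, 1) = 0.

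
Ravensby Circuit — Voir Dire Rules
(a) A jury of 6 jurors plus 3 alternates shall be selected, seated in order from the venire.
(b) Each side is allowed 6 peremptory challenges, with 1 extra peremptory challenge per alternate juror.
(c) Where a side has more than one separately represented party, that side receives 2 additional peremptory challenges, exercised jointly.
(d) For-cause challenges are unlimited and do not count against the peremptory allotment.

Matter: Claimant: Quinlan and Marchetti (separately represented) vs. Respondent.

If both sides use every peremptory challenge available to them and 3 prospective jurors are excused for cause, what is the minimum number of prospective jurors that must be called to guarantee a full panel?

Seats to fill: 6 + 3 alternates = 9.
Peremptories — Claimant: 6 + 1×3 + 2 = 11; Respondent: 6 + 1×3 = 9; total 20.
For-cause removals: 3.
Minimum venire: 9 + 20 + 3 = 32.

32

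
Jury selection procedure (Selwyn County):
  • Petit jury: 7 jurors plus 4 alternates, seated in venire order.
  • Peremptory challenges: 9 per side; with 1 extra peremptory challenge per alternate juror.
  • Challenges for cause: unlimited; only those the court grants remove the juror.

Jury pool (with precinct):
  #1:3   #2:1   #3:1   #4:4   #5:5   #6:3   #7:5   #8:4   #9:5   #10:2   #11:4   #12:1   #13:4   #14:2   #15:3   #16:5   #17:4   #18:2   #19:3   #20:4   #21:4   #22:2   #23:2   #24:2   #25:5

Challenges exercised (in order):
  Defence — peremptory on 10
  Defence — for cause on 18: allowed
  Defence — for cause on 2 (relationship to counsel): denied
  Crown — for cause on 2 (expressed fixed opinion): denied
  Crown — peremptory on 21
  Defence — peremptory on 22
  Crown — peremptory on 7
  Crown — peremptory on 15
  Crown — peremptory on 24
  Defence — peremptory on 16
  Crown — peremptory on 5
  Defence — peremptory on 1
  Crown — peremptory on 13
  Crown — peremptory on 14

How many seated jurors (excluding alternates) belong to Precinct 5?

1

Removed: #1, #5, #7, #10, #13, #14, #15, #16, #18, #21, #22, #24.
Seated jurors 1–7: #2, #3, #4, #6, #8, #9, #11 (alternates #12, #17, #19, #20 not counted).
Of those, in Precinct 5: #9 → 1.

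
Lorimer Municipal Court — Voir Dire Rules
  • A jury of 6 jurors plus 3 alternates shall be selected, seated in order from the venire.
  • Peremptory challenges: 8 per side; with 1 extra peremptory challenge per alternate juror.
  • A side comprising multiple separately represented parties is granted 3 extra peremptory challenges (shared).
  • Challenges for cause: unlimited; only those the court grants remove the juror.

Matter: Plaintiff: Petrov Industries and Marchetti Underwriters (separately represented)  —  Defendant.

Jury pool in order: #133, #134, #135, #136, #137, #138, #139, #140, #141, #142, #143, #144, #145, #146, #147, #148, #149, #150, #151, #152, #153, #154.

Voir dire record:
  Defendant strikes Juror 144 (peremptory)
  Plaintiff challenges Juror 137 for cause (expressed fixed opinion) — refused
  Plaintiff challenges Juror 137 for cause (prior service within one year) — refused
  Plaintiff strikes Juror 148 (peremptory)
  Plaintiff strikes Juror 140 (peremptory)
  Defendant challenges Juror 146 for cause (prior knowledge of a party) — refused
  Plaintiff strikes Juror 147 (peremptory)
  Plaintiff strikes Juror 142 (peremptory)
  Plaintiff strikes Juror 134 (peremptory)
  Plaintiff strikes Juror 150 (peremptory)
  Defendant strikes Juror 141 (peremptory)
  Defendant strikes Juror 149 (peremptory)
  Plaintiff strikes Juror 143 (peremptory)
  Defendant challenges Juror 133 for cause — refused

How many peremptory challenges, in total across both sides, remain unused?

Plaintiff allotment: 8 base + 1 × 3 alternates + 3 multi-party = 14. Defendant allotment: 8 base + 1 × 3 alternates = 11.
Plaintiff peremptories used: #148, #140, #147, #142, #134, #150, #143 — 7 (for-cause on #137, #137 don't count).
Defendant peremptories used: #144, #141, #149 — 3 (for-cause on #146, #133 don't count).
Remaining: (14 − 7) + (11 − 3) = 15.

15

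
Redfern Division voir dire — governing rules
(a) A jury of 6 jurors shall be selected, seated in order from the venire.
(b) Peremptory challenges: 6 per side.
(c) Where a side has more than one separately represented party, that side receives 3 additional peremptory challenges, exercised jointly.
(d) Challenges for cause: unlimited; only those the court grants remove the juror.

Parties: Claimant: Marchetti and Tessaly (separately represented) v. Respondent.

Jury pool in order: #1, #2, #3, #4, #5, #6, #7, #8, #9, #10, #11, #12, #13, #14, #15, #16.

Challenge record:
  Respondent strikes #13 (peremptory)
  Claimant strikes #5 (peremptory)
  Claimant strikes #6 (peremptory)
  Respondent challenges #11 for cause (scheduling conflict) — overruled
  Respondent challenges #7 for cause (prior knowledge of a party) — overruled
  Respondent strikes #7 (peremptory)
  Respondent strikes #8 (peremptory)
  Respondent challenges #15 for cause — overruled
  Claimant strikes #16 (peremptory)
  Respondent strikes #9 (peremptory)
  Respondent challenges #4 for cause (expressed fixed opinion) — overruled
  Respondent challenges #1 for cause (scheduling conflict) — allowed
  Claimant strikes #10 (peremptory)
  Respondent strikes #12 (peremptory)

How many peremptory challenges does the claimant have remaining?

5

Claimant allotment: 6 base + 3 multi-party = 9.
Claimant peremptories used: #5, #6, #16, #10 — 4.
Remaining: 9 − 4 = 5.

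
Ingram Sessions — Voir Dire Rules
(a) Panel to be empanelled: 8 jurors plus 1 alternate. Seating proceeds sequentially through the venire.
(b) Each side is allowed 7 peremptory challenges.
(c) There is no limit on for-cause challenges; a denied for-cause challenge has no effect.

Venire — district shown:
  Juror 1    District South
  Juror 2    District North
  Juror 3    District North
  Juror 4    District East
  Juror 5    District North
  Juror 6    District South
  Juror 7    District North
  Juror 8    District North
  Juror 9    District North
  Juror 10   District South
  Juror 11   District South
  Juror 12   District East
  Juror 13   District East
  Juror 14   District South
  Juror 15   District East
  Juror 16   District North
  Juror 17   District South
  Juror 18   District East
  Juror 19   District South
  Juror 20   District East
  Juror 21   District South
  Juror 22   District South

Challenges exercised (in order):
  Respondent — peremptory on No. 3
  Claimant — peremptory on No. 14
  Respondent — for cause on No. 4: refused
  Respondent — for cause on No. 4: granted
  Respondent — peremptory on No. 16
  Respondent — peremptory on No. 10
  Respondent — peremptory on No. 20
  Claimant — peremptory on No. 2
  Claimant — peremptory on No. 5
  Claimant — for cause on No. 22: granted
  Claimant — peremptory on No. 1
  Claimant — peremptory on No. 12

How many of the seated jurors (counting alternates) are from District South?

Removed: #1, #2, #3, #4, #5, #10, #12, #14, #16, #20, #22.
Seated (9 incl. alternates): #6, #7, #8, #9, #11, #13, #15, #17, #18.
Of those, in District South: #6, #11, #17 → 3.

3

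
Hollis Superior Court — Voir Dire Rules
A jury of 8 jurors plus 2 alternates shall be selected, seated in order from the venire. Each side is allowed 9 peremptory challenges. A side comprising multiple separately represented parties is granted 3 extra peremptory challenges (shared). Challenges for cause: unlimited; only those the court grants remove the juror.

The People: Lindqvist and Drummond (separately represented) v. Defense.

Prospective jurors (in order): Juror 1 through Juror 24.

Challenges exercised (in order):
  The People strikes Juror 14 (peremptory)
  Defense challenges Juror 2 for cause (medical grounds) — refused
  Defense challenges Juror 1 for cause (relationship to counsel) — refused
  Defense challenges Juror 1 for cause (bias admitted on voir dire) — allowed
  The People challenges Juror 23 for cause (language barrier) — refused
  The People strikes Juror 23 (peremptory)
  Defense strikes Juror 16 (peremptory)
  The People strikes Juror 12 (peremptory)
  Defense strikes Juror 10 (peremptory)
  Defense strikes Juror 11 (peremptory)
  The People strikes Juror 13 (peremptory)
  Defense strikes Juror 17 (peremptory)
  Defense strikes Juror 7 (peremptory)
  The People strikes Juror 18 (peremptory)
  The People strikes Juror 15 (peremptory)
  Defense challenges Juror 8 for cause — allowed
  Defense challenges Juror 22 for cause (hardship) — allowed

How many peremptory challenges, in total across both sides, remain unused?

10

The People allotment: 9 base + 3 multi-party = 12. Defense allotment: 9.
The People peremptories used: #14, #23, #12, #13, #18, #15 — 6 (the for-cause on #23 doesn't count).
Defense peremptories used: #16, #10, #11, #17, #7 — 5 (for-cause on #2, #1, #1, #8, #22 don't count).
Remaining: (12 − 6) + (9 − 5) = 10.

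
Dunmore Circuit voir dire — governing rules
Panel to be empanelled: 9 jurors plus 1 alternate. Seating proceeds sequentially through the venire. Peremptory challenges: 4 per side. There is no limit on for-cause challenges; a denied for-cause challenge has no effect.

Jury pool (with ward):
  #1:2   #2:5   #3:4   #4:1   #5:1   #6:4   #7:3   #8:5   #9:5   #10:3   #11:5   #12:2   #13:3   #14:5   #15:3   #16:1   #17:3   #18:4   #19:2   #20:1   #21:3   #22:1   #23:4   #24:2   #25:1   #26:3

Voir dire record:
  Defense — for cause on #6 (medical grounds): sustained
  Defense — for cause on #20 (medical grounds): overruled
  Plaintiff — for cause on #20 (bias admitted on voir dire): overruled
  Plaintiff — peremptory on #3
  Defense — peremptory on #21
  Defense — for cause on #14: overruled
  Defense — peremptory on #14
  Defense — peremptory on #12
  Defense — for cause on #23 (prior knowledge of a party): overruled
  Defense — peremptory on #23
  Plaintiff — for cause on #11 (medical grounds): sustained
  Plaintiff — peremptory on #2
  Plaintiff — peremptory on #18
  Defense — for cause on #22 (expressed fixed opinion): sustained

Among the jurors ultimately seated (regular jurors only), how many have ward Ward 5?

Removed: #2, #3, #6, #11, #12, #14, #18, #21, #22, #23.
Seated jurors 1–9: #1, #4, #5, #7, #8, #9, #10, #13, #15 (alternates #16 not counted).
Of those, in Ward 5: #8, #9 → 2.

2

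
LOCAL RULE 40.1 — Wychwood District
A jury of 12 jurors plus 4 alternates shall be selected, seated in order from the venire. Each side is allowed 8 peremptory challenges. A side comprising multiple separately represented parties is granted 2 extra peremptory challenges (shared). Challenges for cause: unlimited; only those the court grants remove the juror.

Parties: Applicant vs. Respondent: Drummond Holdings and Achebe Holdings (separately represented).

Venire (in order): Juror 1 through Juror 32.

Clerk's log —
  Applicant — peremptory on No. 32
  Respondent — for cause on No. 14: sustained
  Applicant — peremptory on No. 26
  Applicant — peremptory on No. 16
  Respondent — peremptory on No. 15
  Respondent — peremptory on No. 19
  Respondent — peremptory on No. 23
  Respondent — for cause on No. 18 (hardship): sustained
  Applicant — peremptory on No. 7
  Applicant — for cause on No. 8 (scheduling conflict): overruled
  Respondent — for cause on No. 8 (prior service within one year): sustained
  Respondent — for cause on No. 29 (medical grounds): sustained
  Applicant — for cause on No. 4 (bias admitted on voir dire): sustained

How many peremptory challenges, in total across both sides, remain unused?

11

Applicant allotment: 8. Respondent allotment: 8 base + 2 multi-party = 10.
Applicant peremptories used: #32, #26, #16, #7 — 4 (for-cause on #8, #4 don't count).
Respondent peremptories used: #15, #19, #23 — 3 (for-cause on #14, #18, #8, #29 don't count).
Remaining: (8 − 4) + (10 − 3) = 11.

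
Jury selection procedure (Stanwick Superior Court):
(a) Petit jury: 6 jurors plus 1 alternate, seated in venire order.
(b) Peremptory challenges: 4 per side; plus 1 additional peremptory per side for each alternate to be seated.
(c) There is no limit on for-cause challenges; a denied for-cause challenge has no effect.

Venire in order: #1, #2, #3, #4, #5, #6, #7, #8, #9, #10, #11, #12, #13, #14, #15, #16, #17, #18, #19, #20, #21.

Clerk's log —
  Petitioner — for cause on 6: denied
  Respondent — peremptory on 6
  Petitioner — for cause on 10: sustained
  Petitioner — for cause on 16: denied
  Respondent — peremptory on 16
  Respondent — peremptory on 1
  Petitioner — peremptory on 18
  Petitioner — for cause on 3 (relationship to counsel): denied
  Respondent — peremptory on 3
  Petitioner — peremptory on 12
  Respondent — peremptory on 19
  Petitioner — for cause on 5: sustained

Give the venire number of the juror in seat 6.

11

Removed: #1, #3, #5, #6, #10, #12, #16, #18, #19.
Seating in order: seats 1–6 → #2, #4, #7, #8, #9, #11; alternates → #13.
So seat 6 is #11.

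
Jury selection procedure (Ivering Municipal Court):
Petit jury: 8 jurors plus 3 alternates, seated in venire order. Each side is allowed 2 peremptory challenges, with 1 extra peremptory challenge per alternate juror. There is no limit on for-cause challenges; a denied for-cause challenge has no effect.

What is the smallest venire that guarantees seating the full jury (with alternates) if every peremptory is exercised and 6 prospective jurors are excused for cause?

27

Seats to fill: 8 + 3 alternates = 11.
Peremptories: 2 + 1×3 = 5 per side × 2 sides = 10.
For-cause removals: 6.
Minimum venire: 11 + 10 + 6 = 27.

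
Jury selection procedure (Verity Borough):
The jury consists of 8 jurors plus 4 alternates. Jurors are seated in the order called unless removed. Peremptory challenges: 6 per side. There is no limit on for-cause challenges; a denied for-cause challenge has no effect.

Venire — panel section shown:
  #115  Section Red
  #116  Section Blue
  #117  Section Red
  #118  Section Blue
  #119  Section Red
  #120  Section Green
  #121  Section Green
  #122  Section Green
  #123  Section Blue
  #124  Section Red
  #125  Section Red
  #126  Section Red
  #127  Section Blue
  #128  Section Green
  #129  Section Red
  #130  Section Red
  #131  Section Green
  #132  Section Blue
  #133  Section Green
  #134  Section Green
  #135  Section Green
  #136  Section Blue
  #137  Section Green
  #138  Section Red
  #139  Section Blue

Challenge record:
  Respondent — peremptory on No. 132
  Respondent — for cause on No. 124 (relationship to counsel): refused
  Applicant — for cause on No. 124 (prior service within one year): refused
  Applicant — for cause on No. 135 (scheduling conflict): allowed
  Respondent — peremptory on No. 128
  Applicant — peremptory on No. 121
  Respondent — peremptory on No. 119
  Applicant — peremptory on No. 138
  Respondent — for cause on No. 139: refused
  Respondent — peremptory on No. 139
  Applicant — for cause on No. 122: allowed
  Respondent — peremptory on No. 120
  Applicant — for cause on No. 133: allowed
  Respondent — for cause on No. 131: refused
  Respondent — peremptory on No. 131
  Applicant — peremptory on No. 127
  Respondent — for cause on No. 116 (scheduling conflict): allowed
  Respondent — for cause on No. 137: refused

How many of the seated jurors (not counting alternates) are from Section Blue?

2

Removed: #116, #119, #120, #121, #122, #127, #128, #131, #132, #133, #135, #138, #139.
Seated jurors 1–8: #115, #117, #118, #123, #124, #125, #126, #129 (alternates #130, #134, #136, #137 not counted).
Of those, in Section Blue: #118, #123 → 2.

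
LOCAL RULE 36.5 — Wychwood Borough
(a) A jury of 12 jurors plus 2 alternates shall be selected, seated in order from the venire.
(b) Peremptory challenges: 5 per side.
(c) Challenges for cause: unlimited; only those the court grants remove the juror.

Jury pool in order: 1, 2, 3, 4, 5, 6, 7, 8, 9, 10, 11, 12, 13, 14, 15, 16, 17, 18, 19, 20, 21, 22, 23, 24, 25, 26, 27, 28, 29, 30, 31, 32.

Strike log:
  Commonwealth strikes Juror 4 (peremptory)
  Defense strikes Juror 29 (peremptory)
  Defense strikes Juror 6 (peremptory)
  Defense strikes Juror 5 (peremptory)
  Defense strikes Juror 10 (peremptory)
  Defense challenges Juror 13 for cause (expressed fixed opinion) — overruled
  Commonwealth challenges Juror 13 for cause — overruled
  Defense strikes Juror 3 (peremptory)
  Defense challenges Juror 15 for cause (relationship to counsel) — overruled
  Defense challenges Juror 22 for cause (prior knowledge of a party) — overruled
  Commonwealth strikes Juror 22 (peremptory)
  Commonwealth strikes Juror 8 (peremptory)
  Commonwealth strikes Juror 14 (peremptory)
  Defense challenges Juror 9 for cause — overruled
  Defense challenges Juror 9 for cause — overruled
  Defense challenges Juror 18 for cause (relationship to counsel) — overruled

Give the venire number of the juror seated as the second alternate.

Removed: #3, #4, #5, #6, #8, #10, #14, #22, #29. (#9, #13, #15, #18 stay — for-cause denied.)
Seating in order: seats 1–12 → #1, #2, #7, #9, #11, #12, #13, #15, #16, #17, #18, #19; alternates → #20, #21.
So alternate 2 is #21.

21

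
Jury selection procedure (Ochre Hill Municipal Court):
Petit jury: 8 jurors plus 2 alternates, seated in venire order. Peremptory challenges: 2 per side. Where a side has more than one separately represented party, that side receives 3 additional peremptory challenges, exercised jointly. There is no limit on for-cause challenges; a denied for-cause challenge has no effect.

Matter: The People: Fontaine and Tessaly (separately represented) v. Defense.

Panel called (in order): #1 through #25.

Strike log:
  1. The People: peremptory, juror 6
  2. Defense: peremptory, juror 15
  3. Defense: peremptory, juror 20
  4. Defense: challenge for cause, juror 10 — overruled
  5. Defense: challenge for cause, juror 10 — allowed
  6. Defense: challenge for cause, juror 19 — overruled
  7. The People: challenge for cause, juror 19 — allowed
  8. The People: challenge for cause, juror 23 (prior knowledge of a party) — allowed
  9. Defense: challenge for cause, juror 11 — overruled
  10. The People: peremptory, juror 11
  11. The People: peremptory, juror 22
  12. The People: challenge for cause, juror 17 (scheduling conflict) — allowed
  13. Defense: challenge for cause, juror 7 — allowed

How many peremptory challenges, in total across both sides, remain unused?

2

The People allotment: 2 base + 3 multi-party = 5. Defense allotment: 2.
The People peremptories used: #6, #11, #22 — 3 (for-cause on #19, #23, #17 don't count).
Defense peremptories used: #15, #20 — 2 (for-cause on #10, #10, #19, #11, #7 don't count).
Remaining: (5 − 3) + (2 − 2) = 2.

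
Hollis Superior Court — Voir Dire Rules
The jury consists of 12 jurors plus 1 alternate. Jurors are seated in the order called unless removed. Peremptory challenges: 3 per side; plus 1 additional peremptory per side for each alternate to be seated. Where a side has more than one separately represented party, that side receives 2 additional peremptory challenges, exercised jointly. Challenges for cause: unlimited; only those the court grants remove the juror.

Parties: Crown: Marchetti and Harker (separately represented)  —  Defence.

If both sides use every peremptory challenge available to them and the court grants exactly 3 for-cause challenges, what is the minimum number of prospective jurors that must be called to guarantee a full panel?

26

Seats to fill: 12 + 1 alternates = 13.
Peremptories — Crown: 3 + 1×1 + 2 = 6; Defence: 3 + 1×1 = 4; total 10.
For-cause removals: 3.
Minimum venire: 13 + 10 + 3 = 26.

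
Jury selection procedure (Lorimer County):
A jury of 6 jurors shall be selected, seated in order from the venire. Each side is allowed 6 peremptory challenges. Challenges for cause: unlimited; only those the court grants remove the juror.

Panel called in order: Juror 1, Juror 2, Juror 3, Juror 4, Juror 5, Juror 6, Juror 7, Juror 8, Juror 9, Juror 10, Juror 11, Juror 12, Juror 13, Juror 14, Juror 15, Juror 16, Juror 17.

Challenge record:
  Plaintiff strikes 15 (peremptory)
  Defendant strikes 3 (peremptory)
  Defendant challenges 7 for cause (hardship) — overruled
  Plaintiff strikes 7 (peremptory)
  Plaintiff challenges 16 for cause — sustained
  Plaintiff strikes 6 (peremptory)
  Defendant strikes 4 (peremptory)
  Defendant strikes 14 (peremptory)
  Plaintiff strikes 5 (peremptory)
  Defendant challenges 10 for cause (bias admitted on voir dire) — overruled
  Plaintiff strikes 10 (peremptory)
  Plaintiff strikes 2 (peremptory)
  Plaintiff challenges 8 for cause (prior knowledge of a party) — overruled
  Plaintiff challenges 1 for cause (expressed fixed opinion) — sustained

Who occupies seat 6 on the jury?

Removed: #1, #2, #3, #4, #5, #6, #7, #10, #14, #15, #16. (#8 stays — for-cause denied.)
Seating in order: seats 1–6 → #8, #9, #11, #12, #13, #17.
So seat 6 is #17.

17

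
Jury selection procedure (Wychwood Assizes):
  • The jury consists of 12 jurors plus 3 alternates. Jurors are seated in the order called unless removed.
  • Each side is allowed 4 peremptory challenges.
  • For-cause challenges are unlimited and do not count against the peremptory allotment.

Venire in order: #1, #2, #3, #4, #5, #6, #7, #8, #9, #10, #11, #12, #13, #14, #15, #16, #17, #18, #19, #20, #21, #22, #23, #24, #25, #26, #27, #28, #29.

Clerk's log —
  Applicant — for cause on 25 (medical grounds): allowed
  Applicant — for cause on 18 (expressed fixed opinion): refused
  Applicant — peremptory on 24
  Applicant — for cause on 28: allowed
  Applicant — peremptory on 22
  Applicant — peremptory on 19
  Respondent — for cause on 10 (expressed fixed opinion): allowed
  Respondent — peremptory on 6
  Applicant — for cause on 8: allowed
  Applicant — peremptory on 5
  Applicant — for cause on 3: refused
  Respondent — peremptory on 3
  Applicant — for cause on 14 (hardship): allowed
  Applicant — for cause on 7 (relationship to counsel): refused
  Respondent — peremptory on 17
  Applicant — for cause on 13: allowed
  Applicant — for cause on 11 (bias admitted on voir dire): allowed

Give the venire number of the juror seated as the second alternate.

27

Removed: #3, #5, #6, #8, #10, #11, #13, #14, #17, #19, #22, #24, #25, #28. (#7, #18 stay — for-cause denied.)
Seating in order: seats 1–12 → #1, #2, #4, #7, #9, #12, #15, #16, #18, #20, #21, #23; alternates → #26, #27, #29.
So alternate 2 is #27.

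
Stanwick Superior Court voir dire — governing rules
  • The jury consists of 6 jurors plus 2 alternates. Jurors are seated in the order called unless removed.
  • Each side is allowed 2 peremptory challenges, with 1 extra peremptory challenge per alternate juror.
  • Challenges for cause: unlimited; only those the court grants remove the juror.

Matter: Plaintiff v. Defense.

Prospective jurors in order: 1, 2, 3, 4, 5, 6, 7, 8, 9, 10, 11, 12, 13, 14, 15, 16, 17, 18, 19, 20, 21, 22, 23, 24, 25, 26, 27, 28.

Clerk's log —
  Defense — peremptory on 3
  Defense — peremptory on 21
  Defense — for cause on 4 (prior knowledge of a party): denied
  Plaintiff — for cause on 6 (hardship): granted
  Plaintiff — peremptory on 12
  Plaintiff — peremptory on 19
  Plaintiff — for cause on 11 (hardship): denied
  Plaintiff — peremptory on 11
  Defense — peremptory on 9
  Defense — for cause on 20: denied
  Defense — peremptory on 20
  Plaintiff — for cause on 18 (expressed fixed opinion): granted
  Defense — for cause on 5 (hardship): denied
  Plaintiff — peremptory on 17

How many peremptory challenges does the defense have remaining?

0

Defense allotment: 2 base + 1 × 2 alternates = 4.
Defense peremptories used: #3, #21, #9, #20 — 4 (for-cause on #4, #20, #5 don't count).
Remaining: 4 − 4 = 0.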